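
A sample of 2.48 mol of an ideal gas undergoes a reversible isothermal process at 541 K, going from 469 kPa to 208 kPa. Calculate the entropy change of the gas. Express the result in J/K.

ΔS_gas = 16.8 J/K

For an isothermal ideal gas ΔS_gas = nR ln(P₁/P₂) = 2.48 × 8.314 × ln(469/208) = 16.8 J/K.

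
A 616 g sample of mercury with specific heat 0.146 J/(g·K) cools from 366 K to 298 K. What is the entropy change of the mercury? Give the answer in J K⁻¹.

ΔS = -18.5 J/K

ΔS = ∫dQ_rev/T = m c ln(T₂/T₁) = 616 × 0.146 × ln(298/366) = -18.5 J/K.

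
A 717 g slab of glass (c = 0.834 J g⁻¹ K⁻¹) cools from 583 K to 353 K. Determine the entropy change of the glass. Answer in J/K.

ΔS = ∫dQ_rev/T = m c ln(T₂/T₁) = 717 × 0.834 × ln(353/583) = -300 J/K.

ΔS = -300 J/K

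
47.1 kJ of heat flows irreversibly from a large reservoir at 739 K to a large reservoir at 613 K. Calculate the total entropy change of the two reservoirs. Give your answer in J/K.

ΔS_hot = −Q/T_H = −47100/739 = -63.73 J/K and ΔS_cold = +Q/T_C = 47100/613 = 76.84 J/K.
ΔS_total = -63.73 + 76.84 = 13.1 J/K, positive as the second law requires.

ΔS_total = 13.1 J/K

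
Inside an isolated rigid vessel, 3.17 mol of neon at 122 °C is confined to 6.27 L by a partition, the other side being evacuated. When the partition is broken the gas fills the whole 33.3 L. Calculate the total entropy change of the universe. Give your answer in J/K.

ΔS_universe = 44 J/K

No heat is exchanged and no work is done, so the ideal-gas temperature stays constant.
Entropy is a state function; using a reversible isothermal path, ΔS_gas = nR ln(V₂/V₁) = 3.17 × 8.314 × ln(33.3/6.27) = 44 J/K.
The insulated surroundings exchange no heat, so ΔS_surr = 0 and ΔS_universe = ΔS_gas.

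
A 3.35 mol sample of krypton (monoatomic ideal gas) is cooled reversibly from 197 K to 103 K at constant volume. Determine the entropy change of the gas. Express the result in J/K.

ΔS = -27.1 J/K

At constant volume, ΔS = nC_V ln(T₂/T₁) with C_V = 3R/2 = 12.47 J mol⁻¹ K⁻¹.
ΔS = 3.35 × 12.47 × ln(103/197) = -27.1 J/K.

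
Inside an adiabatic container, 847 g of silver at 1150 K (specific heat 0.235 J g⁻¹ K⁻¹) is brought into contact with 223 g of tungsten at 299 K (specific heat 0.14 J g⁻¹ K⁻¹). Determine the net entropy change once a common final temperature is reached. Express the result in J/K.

Energy balance: T_f = (m₁c₁T₁ + m₂c₂T₂)/(m₁c₁ + m₂c₂) = 1034.6 K.
ΔS₁ = m₁c₁ ln(T_f/T₁) = 199.045 × ln(1034.6/1150) = -21.04 J/K.
ΔS₂ = m₂c₂ ln(T_f/T₂) = 31.22 × ln(1034.6/299) = 38.75 J/K.
ΔS_total = -21.04 + 38.75 = 17.7 J/K.

ΔS_total = 17.7 J/K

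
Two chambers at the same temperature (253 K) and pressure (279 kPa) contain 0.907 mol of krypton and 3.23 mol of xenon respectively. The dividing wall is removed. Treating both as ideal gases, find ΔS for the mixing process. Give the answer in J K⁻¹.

Mole fractions: x_A = 0.907/4.14 = 0.219, x_B = 0.781.
ΔS_mix = −R(n_A ln x_A + n_B ln x_B) = −8.314 × (0.907 ln 0.219 + 3.23 ln 0.781) = 18.1 J/K.

ΔS_mix = 18.1 J/K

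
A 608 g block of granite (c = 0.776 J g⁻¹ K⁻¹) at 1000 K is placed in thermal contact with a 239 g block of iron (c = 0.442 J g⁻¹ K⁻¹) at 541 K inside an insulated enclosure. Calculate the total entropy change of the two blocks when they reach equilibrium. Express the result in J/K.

Energy balance: T_f = (m₁c₁T₁ + m₂c₂T₂)/(m₁c₁ + m₂c₂) = 916.03 K.
ΔS₁ = m₁c₁ ln(T_f/T₁) = 471.808 × ln(916.03/1000) = -41.38 J/K.
ΔS₂ = m₂c₂ ln(T_f/T₂) = 105.638 × ln(916.03/541) = 55.632 J/K.
ΔS_total = -41.38 + 55.632 = 14.3 J/K.

ΔS_total = 14.3 J/K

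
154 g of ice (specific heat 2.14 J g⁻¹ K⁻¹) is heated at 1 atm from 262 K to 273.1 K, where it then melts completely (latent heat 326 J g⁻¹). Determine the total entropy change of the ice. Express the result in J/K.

Warming step: ΔS₁ = m c ln(T_tr/T_i) = 154 × 2.14 × ln(273.1/262) = 13.675 J/K.
Phase change: ΔS₂ = +mL/T_tr = 154 × 326 / 273.1 = 183.83 J/K.
ΔS_total = (13.675) + (183.83) = 198 J/K.

ΔS = 198 J/K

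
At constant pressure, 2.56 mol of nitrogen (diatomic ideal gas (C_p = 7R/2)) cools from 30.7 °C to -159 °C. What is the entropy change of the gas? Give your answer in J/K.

ΔS = -72.9 J/K

In kelvin: T₁ = 303.85 K, T₂ = 114.15 K. At constant pressure, ΔS = nC_p ln(T₂/T₁) with C_p = 7R/2 = 29.1 J mol⁻¹ K⁻¹.
ΔS = 2.56 × 29.1 × ln(114.15/303.85) = -72.9 J/K.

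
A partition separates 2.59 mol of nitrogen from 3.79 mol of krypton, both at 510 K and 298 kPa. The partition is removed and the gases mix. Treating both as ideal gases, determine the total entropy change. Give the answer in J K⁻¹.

Mole fractions: x_A = 2.59/6.38 = 0.406, x_B = 0.594.
ΔS_mix = −R(n_A ln x_A + n_B ln x_B) = −8.314 × (2.59 ln 0.406 + 3.79 ln 0.594) = 35.8 J/K.

ΔS_mix = 35.8 J/K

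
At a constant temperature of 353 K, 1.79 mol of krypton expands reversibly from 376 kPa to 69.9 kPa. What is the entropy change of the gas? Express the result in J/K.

ΔS_gas = 25 J/K

For an isothermal ideal gas ΔS_gas = nR ln(P₁/P₂) = 1.79 × 8.314 × ln(376/69.9) = 25 J/K.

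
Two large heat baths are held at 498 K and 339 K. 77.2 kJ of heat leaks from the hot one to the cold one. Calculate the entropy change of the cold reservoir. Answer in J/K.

The cold reservoir gains heat Q, so ΔS_cold = +Q/T_C = 77200/339 = 228 J/K.

ΔS_cold = 228 J/K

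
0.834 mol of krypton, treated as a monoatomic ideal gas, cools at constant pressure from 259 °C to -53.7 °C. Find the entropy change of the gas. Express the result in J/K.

ΔS = -15.4 J/K

In kelvin: T₁ = 532.15 K, T₂ = 219.45 K. At constant pressure, ΔS = nC_p ln(T₂/T₁) with C_p = 5R/2 = 20.79 J mol⁻¹ K⁻¹.
ΔS = 0.834 × 20.79 × ln(219.45/532.15) = -15.4 J/K.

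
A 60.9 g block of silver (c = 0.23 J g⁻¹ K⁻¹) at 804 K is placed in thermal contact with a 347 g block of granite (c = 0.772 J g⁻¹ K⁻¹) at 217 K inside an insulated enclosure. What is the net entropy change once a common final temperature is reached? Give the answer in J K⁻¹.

ΔS_total = 17.2 J/K

Energy balance: T_f = (m₁c₁T₁ + m₂c₂T₂)/(m₁c₁ + m₂c₂) = 246.17 K.
ΔS₁ = m₁c₁ ln(T_f/T₁) = 14.007 × ln(246.17/804) = -16.58 J/K.
ΔS₂ = m₂c₂ ln(T_f/T₂) = 267.884 × ln(246.17/217) = 33.78 J/K.
ΔS_total = -16.58 + 33.78 = 17.2 J/K.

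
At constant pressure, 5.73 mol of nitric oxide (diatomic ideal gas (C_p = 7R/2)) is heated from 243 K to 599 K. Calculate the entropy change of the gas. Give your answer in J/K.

At constant pressure, ΔS = nC_p ln(T₂/T₁) with C_p = 7R/2 = 29.1 J mol⁻¹ K⁻¹.
ΔS = 5.73 × 29.1 × ln(599/243) = 150 J/K.

ΔS = 150 J/K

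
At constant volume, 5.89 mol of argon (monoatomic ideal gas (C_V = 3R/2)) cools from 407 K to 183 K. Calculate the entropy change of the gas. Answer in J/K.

At constant volume, ΔS = nC_V ln(T₂/T₁) with C_V = 3R/2 = 12.47 J mol⁻¹ K⁻¹.
ΔS = 5.89 × 12.47 × ln(183/407) = -58.7 J/K.

ΔS = -58.7 J/K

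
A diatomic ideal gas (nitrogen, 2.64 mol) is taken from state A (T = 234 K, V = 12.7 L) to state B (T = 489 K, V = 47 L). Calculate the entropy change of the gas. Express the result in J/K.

Entropy is a state function: ΔS = nC_V ln(T₂/T₁) + nR ln(V₂/V₁), with C_V = 5R/2 = 20.79 J mol⁻¹ K⁻¹ for a diatomic ideal gas.
ΔS = 2.64 × [20.79 × ln(489/234) + 8.314 × ln(47/12.7)] = 69.2 J/K.

ΔS = 69.2 J/K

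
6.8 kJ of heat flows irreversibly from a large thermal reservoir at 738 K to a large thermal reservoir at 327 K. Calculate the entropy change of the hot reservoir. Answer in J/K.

ΔS_hot = -9.21 J/K

The hot reservoir loses heat Q, so ΔS_hot = −Q/T_H = −6800/738 = -9.21 J/K.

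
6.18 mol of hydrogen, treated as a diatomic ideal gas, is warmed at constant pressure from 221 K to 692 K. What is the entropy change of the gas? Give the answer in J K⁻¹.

ΔS = 205 J/K

At constant pressure, ΔS = nC_p ln(T₂/T₁) with C_p = 7R/2 = 29.1 J mol⁻¹ K⁻¹.
ΔS = 6.18 × 29.1 × ln(692/221) = 205 J/K.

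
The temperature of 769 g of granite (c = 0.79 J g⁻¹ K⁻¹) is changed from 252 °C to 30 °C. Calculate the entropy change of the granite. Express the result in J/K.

In kelvin: T₁ = 525.15 K, T₂ = 303.15 K. ΔS = ∫dQ_rev/T = m c ln(T₂/T₁) = 769 × 0.79 × ln(303.15/525.15) = -334 J/K.

ΔS = -334 J/K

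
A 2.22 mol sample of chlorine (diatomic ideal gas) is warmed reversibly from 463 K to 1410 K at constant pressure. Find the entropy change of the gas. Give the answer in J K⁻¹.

ΔS = 71.9 J/K

At constant pressure, ΔS = nC_p ln(T₂/T₁) with C_p = 7R/2 = 29.1 J mol⁻¹ K⁻¹.
ΔS = 2.22 × 29.1 × ln(1410/463) = 71.9 J/K.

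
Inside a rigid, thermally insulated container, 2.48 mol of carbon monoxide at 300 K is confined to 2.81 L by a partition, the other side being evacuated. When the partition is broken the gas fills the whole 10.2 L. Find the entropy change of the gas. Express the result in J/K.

No heat is exchanged and no work is done, so the ideal-gas temperature stays constant.
Entropy is a state function; using a reversible isothermal path, ΔS_gas = nR ln(V₂/V₁) = 2.48 × 8.314 × ln(10.2/2.81) = 26.6 J/K.

ΔS_gas = 26.6 J/K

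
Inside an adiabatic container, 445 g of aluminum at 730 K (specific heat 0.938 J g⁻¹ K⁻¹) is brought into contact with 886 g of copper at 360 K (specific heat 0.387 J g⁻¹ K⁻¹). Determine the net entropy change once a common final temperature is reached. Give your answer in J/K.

ΔS_total = 45.1 J/K

Energy balance: T_f = (m₁c₁T₁ + m₂c₂T₂)/(m₁c₁ + m₂c₂) = 563.13 K.
ΔS₁ = m₁c₁ ln(T_f/T₁) = 417.41 × ln(563.13/730) = -108.3 J/K.
ΔS₂ = m₂c₂ ln(T_f/T₂) = 342.882 × ln(563.13/360) = 153.4 J/K.
ΔS_total = -108.3 + 153.4 = 45.1 J/K.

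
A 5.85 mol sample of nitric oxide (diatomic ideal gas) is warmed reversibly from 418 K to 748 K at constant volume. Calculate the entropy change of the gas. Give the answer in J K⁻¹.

ΔS = 70.8 J/K

At constant volume, ΔS = nC_V ln(T₂/T₁) with C_V = 5R/2 = 20.79 J mol⁻¹ K⁻¹.
ΔS = 5.85 × 20.79 × ln(748/418) = 70.8 J/K.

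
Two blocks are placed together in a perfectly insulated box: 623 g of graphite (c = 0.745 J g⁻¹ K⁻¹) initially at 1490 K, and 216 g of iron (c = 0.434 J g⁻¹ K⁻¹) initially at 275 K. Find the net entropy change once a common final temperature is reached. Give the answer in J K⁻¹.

ΔS_total = 76.2 J/K

Energy balance: T_f = (m₁c₁T₁ + m₂c₂T₂)/(m₁c₁ + m₂c₂) = 1285.8 K.
ΔS₁ = m₁c₁ ln(T_f/T₁) = 464.135 × ln(1285.8/1490) = -68.4 J/K.
ΔS₂ = m₂c₂ ln(T_f/T₂) = 93.744 × ln(1285.8/275) = 144.6 J/K.
ΔS_total = -68.4 + 144.6 = 76.2 J/K.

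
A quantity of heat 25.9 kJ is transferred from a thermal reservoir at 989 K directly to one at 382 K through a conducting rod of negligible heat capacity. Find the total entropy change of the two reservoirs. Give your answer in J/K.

ΔS_total = 41.6 J/K

ΔS_hot = −Q/T_H = −25900/989 = -26.19 J/K and ΔS_cold = +Q/T_C = 25900/382 = 67.8 J/K.
ΔS_total = -26.19 + 67.8 = 41.6 J/K, positive as the second law requires.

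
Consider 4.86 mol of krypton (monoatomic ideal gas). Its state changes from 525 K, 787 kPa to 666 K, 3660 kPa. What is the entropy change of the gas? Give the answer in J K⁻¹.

ΔS = nC_p ln(T₂/T₁) − nR ln(P₂/P₁), with C_p = 5R/2 = 20.79 J mol⁻¹ K⁻¹ for a monoatomic ideal gas.
ΔS = 4.86 × [20.79 × ln(666/525) − 8.314 × ln(3660/787)] = -38.1 J/K.

ΔS = -38.1 J/K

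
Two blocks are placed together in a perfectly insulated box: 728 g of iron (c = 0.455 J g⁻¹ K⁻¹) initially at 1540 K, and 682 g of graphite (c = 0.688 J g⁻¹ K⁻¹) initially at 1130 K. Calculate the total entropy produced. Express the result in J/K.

ΔS_total = 9.43 J/K

Energy balance: T_f = (m₁c₁T₁ + m₂c₂T₂)/(m₁c₁ + m₂c₂) = 1299.7 K.
ΔS₁ = m₁c₁ ln(T_f/T₁) = 331.24 × ln(1299.7/1540) = -56.204 J/K.
ΔS₂ = m₂c₂ ln(T_f/T₂) = 469.216 × ln(1299.7/1130) = 65.638 J/K.
ΔS_total = -56.204 + 65.638 = 9.43 J/K.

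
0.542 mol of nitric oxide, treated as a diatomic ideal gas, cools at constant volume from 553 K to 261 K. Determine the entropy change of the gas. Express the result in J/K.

At constant volume, ΔS = nC_V ln(T₂/T₁) with C_V = 5R/2 = 20.79 J mol⁻¹ K⁻¹.
ΔS = 0.542 × 20.79 × ln(261/553) = -8.46 J/K.

ΔS = -8.46 J/K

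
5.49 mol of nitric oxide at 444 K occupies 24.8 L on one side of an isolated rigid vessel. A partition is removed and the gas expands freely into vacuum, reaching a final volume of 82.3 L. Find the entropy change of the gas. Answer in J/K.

ΔS_gas = 54.8 J/K

For an ideal gas in free expansion Q = 0 and W = 0, so T is unchanged.
Entropy is a state function; using a reversible isothermal path, ΔS_gas = nR ln(V₂/V₁) = 5.49 × 8.314 × ln(82.3/24.8) = 54.8 J/K.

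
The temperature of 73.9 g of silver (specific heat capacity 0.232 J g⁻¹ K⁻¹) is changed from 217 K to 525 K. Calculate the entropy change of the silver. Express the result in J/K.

ΔS = 15.1 J/K

ΔS = ∫dQ_rev/T = m c ln(T₂/T₁) = 73.9 × 0.232 × ln(525/217) = 15.1 J/K.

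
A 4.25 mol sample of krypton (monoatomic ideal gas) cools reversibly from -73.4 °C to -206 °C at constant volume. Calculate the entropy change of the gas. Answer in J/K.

In kelvin: T₁ = 199.75 K, T₂ = 67.15 K. At constant volume, ΔS = nC_V ln(T₂/T₁) with C_V = 3R/2 = 12.47 J mol⁻¹ K⁻¹.
ΔS = 4.25 × 12.47 × ln(67.15/199.75) = -57.8 J/K.

ΔS = -57.8 J/K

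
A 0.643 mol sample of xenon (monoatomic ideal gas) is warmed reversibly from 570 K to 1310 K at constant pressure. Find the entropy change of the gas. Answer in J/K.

ΔS = 11.1 J/K

At constant pressure, ΔS = nC_p ln(T₂/T₁) with C_p = 5R/2 = 20.79 J mol⁻¹ K⁻¹.
ΔS = 0.643 × 20.79 × ln(1310/570) = 11.1 J/K.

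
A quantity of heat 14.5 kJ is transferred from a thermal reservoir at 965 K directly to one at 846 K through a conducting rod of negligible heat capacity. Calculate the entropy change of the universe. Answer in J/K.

ΔS_hot = −Q/T_H = −14500/965 = -15.03 J/K and ΔS_cold = +Q/T_C = 14500/846 = 17.14 J/K.
ΔS_total = -15.03 + 17.14 = 2.11 J/K, positive as the second law requires.

ΔS_total = 2.11 J/K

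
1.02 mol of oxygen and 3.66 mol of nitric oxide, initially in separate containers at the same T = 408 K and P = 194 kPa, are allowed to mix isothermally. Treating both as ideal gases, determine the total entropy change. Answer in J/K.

Mole fractions: x_A = 1.02/4.68 = 0.218, x_B = 0.782.
ΔS_mix = −R(n_A ln x_A + n_B ln x_B) = −8.314 × (1.02 ln 0.218 + 3.66 ln 0.782) = 20.4 J/K.

ΔS_mix = 20.4 J/K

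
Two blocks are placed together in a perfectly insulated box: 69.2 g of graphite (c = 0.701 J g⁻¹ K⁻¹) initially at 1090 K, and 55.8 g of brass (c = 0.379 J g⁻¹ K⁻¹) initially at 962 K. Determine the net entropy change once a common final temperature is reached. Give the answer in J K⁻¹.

Energy balance: T_f = (m₁c₁T₁ + m₂c₂T₂)/(m₁c₁ + m₂c₂) = 1051.1 K.
ΔS₁ = m₁c₁ ln(T_f/T₁) = 48.5092 × ln(1051.1/1090) = -1.761 J/K.
ΔS₂ = m₂c₂ ln(T_f/T₂) = 21.1482 × ln(1051.1/962) = 1.874 J/K.
ΔS_total = -1.761 + 1.874 = 0.113 J/K.

ΔS_total = 0.113 J/K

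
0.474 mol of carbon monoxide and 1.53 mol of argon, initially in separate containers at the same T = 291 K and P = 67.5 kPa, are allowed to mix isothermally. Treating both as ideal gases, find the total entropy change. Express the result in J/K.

Mole fractions: x_A = 0.474/2 = 0.237, x_B = 0.763.
ΔS_mix = −R(n_A ln x_A + n_B ln x_B) = −8.314 × (0.474 ln 0.237 + 1.53 ln 0.763) = 9.11 J/K.

ΔS_mix = 9.11 J/K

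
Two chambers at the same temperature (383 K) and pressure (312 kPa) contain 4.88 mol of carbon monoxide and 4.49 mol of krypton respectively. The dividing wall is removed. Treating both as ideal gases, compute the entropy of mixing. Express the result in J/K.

ΔS_mix = 53.9 J/K

Mole fractions: x_A = 4.88/9.37 = 0.521, x_B = 0.479.
ΔS_mix = −R(n_A ln x_A + n_B ln x_B) = −8.314 × (4.88 ln 0.521 + 4.49 ln 0.479) = 53.9 J/K.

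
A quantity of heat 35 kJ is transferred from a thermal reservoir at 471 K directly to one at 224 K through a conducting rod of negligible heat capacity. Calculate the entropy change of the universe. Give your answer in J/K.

ΔS_total = 81.9 J/K

ΔS_hot = −Q/T_H = −35000/471 = -74.31 J/K and ΔS_cold = +Q/T_C = 35000/224 = 156.2 J/K.
ΔS_total = -74.31 + 156.2 = 81.9 J/K, positive as the second law requires.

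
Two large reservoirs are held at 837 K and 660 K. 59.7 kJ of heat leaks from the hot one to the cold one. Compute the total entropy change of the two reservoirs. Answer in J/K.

ΔS_total = 19.1 J/K

ΔS_hot = −Q/T_H = −59700/837 = -71.33 J/K and ΔS_cold = +Q/T_C = 59700/660 = 90.45 J/K.
ΔS_total = -71.33 + 90.45 = 19.1 J/K, positive as the second law requires.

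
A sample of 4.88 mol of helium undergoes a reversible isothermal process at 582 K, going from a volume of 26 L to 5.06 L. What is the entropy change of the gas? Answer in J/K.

For an isothermal ideal gas ΔS_gas = nR ln(V₂/V₁) = 4.88 × 8.314 × ln(5.06/26) = -66.4 J/K.

ΔS_gas = -66.4 J/K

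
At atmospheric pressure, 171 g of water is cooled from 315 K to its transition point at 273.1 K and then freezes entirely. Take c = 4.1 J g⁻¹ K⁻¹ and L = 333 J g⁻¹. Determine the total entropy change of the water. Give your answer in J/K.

Cooling step: ΔS₁ = m c ln(T_tr/T_i) = 171 × 4.1 × ln(273.1/315) = -100.1 J/K.
Phase change: ΔS₂ = −mL/T_tr = −171 × 333 / 273.1 = -208.5 J/K.
ΔS_total = (-100.1) + (-208.5) = -309 J/K.

ΔS = -309 J/K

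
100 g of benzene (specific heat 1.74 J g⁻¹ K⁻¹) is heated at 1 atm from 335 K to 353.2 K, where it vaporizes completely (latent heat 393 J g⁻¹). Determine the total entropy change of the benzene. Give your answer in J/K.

ΔS = 120 J/K

Warming step: ΔS₁ = m c ln(T_tr/T_i) = 100 × 1.74 × ln(353.2/335) = 9.2053 J/K.
Phase change: ΔS₂ = +mL/T_tr = 100 × 393 / 353.2 = 111.27 J/K.
ΔS_total = (9.2053) + (111.27) = 120 J/K.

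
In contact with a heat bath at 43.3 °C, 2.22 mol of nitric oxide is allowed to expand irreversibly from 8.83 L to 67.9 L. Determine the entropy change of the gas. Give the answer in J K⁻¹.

Entropy is a state function, so ΔS_gas depends only on the end states.
For an isothermal ideal gas ΔS_gas = nR ln(V₂/V₁) = 2.22 × 8.314 × ln(67.9/8.83) = 37.7 J/K.

ΔS_gas = 37.7 J/K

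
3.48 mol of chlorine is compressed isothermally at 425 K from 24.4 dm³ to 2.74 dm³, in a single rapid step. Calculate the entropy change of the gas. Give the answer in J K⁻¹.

ΔS_gas = -63.3 J/K

Entropy is a state function, so ΔS_gas depends only on the end states.
For an isothermal ideal gas ΔS_gas = nR ln(V₂/V₁) = 3.48 × 8.314 × ln(2.74/24.4) = -63.3 J/K.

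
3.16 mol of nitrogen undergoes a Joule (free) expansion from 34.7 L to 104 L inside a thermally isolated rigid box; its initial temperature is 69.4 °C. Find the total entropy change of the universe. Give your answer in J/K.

ΔS_universe = 28.8 J/K

For an ideal gas in free expansion Q = 0 and W = 0, so T is unchanged.
Entropy is a state function; using a reversible isothermal path, ΔS_gas = nR ln(V₂/V₁) = 3.16 × 8.314 × ln(104/34.7) = 28.8 J/K.
The insulated surroundings exchange no heat, so ΔS_surr = 0 and ΔS_universe = ΔS_gas.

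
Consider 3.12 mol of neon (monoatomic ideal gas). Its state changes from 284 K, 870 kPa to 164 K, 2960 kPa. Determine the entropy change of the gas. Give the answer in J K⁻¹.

ΔS = -67.4 J/K

ΔS = nC_p ln(T₂/T₁) − nR ln(P₂/P₁), with C_p = 5R/2 = 20.79 J mol⁻¹ K⁻¹ for a monoatomic ideal gas.
ΔS = 3.12 × [20.79 × ln(164/284) − 8.314 × ln(2960/870)] = -67.4 J/K.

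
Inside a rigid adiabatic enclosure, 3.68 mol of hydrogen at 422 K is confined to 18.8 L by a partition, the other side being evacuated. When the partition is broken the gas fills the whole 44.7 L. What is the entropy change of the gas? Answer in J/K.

For an ideal gas in free expansion Q = 0 and W = 0, so T is unchanged.
Entropy is a state function; using a reversible isothermal path, ΔS_gas = nR ln(V₂/V₁) = 3.68 × 8.314 × ln(44.7/18.8) = 26.5 J/K.

ΔS_gas = 26.5 J/K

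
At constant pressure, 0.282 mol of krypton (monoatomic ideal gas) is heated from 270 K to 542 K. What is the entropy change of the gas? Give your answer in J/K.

At constant pressure, ΔS = nC_p ln(T₂/T₁) with C_p = 5R/2 = 20.79 J mol⁻¹ K⁻¹.
ΔS = 0.282 × 20.79 × ln(542/270) = 4.08 J/K.

ΔS = 4.08 J/K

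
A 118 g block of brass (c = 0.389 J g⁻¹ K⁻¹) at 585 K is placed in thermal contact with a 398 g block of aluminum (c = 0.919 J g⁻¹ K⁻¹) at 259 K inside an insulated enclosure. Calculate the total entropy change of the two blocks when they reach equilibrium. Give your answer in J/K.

Energy balance: T_f = (m₁c₁T₁ + m₂c₂T₂)/(m₁c₁ + m₂c₂) = 295.35 K.
ΔS₁ = m₁c₁ ln(T_f/T₁) = 45.902 × ln(295.35/585) = -31.37 J/K.
ΔS₂ = m₂c₂ ln(T_f/T₂) = 365.762 × ln(295.35/259) = 48.04 J/K.
ΔS_total = -31.37 + 48.04 = 16.7 J/K.

ΔS_total = 16.7 J/K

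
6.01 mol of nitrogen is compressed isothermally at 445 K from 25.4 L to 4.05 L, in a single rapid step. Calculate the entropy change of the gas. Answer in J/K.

ΔS_gas = -91.7 J/K

Entropy is a state function, so ΔS_gas depends only on the end states.
For an isothermal ideal gas ΔS_gas = nR ln(V₂/V₁) = 6.01 × 8.314 × ln(4.05/25.4) = -91.7 J/K.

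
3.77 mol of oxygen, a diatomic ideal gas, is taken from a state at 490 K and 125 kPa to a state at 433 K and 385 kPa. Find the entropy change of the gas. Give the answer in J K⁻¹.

ΔS = -48.8 J/K

ΔS = nC_p ln(T₂/T₁) − nR ln(P₂/P₁), with C_p = 7R/2 = 29.1 J mol⁻¹ K⁻¹ for a diatomic ideal gas.
ΔS = 3.77 × [29.1 × ln(433/490) − 8.314 × ln(385/125)] = -48.8 J/K.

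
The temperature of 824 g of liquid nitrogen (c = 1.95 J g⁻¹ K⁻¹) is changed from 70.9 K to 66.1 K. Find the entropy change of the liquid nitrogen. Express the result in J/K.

ΔS = -113 J/K

ΔS = ∫dQ_rev/T = m c ln(T₂/T₁) = 824 × 1.95 × ln(66.1/70.9) = -113 J/K.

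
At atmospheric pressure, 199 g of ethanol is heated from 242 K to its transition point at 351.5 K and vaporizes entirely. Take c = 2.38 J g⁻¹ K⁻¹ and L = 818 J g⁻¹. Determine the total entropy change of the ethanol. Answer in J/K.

Warming step: ΔS₁ = m c ln(T_tr/T_i) = 199 × 2.38 × ln(351.5/242) = 176.8 J/K.
Phase change: ΔS₂ = +mL/T_tr = 199 × 818 / 351.5 = 463.1 J/K.
ΔS_total = (176.8) + (463.1) = 640 J/K.

ΔS = 640 J/K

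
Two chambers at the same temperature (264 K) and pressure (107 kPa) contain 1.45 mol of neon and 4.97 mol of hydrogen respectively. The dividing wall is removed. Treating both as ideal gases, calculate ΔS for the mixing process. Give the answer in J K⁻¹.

Mole fractions: x_A = 1.45/6.42 = 0.226, x_B = 0.774.
ΔS_mix = −R(n_A ln x_A + n_B ln x_B) = −8.314 × (1.45 ln 0.226 + 4.97 ln 0.774) = 28.5 J/K.

ΔS_mix = 28.5 J/K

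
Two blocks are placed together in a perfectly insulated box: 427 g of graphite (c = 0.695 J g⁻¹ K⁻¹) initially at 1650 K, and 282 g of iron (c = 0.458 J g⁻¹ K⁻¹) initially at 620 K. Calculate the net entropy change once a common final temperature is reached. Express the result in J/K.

Energy balance: T_f = (m₁c₁T₁ + m₂c₂T₂)/(m₁c₁ + m₂c₂) = 1337.7 K.
ΔS₁ = m₁c₁ ln(T_f/T₁) = 296.765 × ln(1337.7/1650) = -62.28 J/K.
ΔS₂ = m₂c₂ ln(T_f/T₂) = 129.156 × ln(1337.7/620) = 99.32 J/K.
ΔS_total = -62.28 + 99.32 = 37 J/K.

ΔS_total = 37 J/K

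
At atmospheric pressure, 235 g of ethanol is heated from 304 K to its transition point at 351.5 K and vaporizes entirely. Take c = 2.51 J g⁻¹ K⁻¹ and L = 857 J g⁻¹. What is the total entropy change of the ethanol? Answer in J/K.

ΔS = 659 J/K

Warming step: ΔS₁ = m c ln(T_tr/T_i) = 235 × 2.51 × ln(351.5/304) = 85.64 J/K.
Phase change: ΔS₂ = +mL/T_tr = 235 × 857 / 351.5 = 573 J/K.
ΔS_total = (85.64) + (573) = 659 J/K.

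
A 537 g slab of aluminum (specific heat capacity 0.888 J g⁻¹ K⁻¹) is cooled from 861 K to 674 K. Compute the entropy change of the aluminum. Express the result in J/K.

ΔS = ∫dQ_rev/T = m c ln(T₂/T₁) = 537 × 0.888 × ln(674/861) = -117 J/K.

ΔS = -117 J/K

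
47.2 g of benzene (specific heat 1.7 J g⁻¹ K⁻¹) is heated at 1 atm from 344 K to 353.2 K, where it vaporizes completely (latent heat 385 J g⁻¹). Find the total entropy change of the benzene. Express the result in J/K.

ΔS = 53.6 J/K

Warming step: ΔS₁ = m c ln(T_tr/T_i) = 47.2 × 1.7 × ln(353.2/344) = 2.118 J/K.
Phase change: ΔS₂ = +mL/T_tr = 47.2 × 385 / 353.2 = 51.45 J/K.
ΔS_total = (2.118) + (51.45) = 53.6 J/K.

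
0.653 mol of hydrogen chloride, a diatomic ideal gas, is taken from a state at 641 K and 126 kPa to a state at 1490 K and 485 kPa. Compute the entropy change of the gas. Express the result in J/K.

ΔS = 8.71 J/K

ΔS = nC_p ln(T₂/T₁) − nR ln(P₂/P₁), with C_p = 7R/2 = 29.1 J mol⁻¹ K⁻¹ for a diatomic ideal gas.
ΔS = 0.653 × [29.1 × ln(1490/641) − 8.314 × ln(485/126)] = 8.71 J/K.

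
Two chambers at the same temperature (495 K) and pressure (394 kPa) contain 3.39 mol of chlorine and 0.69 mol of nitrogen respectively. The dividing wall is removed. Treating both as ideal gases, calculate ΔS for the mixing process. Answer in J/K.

Mole fractions: x_A = 3.39/4.08 = 0.831, x_B = 0.169.
ΔS_mix = −R(n_A ln x_A + n_B ln x_B) = −8.314 × (3.39 ln 0.831 + 0.69 ln 0.169) = 15.4 J/K.

ΔS_mix = 15.4 J/K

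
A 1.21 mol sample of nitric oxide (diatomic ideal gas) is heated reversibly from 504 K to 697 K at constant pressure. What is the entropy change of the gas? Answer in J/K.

At constant pressure, ΔS = nC_p ln(T₂/T₁) with C_p = 7R/2 = 29.1 J mol⁻¹ K⁻¹.
ΔS = 1.21 × 29.1 × ln(697/504) = 11.4 J/K.

ΔS = 11.4 J/K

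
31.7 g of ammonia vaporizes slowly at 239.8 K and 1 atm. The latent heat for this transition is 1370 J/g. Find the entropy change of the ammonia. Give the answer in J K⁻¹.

Heat absorbed by the substance: Q = mL = 31.7 × 1370 = 43429 J.
At constant T, ΔS = Q_rev/T = 43429 / 239.8 = 181 J/K.

ΔS = 181 J/K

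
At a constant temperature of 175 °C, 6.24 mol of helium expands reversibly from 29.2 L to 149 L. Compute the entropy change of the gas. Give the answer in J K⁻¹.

For an isothermal ideal gas ΔS_gas = nR ln(V₂/V₁) = 6.24 × 8.314 × ln(149/29.2) = 84.6 J/K.

ΔS_gas = 84.6 J/K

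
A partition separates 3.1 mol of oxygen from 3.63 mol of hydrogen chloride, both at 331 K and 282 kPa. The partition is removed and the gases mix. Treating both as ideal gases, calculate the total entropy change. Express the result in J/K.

Mole fractions: x_A = 3.1/6.73 = 0.461, x_B = 0.539.
ΔS_mix = −R(n_A ln x_A + n_B ln x_B) = −8.314 × (3.1 ln 0.461 + 3.63 ln 0.539) = 38.6 J/K.

ΔS_mix = 38.6 J/K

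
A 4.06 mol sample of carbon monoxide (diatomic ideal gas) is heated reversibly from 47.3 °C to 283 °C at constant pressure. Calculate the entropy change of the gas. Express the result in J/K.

In kelvin: T₁ = 320.45 K, T₂ = 556.15 K. At constant pressure, ΔS = nC_p ln(T₂/T₁) with C_p = 7R/2 = 29.1 J mol⁻¹ K⁻¹.
ΔS = 4.06 × 29.1 × ln(556.15/320.45) = 65.1 J/K.

ΔS = 65.1 J/K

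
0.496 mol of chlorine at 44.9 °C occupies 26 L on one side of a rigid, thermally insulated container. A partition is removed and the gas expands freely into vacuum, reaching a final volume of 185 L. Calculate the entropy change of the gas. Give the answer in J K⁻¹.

ΔS_gas = 8.09 J/K

No heat is exchanged and no work is done, so the ideal-gas temperature stays constant.
Entropy is a state function; using a reversible isothermal path, ΔS_gas = nR ln(V₂/V₁) = 0.496 × 8.314 × ln(185/26) = 8.09 J/K.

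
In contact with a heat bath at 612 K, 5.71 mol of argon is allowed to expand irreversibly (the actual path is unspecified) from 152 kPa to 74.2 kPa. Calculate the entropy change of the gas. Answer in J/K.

Entropy is a state function, so ΔS_gas depends only on the end states.
For an isothermal ideal gas ΔS_gas = nR ln(P₁/P₂) = 5.71 × 8.314 × ln(152/74.2) = 34 J/K.

ΔS_gas = 34 J/K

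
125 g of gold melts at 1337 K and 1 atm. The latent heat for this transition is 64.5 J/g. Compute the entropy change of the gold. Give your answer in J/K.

ΔS = 6.03 J/K

Heat absorbed by the substance: Q = mL = 125 × 64.5 = 8062.5 J.
At constant T, ΔS = Q_rev/T = 8062.5 / 1337 = 6.03 J/K.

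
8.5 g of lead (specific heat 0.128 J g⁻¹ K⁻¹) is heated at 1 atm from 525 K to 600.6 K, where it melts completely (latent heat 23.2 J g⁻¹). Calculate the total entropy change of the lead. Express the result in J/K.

ΔS = 0.475 J/K

Warming step: ΔS₁ = m c ln(T_tr/T_i) = 8.5 × 0.128 × ln(600.6/525) = 0.1464 J/K.
Phase change: ΔS₂ = +mL/T_tr = 8.5 × 23.2 / 600.6 = 0.3283 J/K.
ΔS_total = (0.1464) + (0.3283) = 0.475 J/K.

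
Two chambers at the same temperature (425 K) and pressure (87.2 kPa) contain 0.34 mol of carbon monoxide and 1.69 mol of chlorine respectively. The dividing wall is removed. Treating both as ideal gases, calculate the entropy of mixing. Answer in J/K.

Mole fractions: x_A = 0.34/2.03 = 0.167, x_B = 0.833.
ΔS_mix = −R(n_A ln x_A + n_B ln x_B) = −8.314 × (0.34 ln 0.167 + 1.69 ln 0.833) = 7.63 J/K.

ΔS_mix = 7.63 J/K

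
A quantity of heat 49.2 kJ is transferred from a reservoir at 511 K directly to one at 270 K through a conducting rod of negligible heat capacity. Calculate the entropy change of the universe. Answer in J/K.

ΔS_hot = −Q/T_H = −49200/511 = -96.28 J/K and ΔS_cold = +Q/T_C = 49200/270 = 182.2 J/K.
ΔS_total = -96.28 + 182.2 = 85.9 J/K, positive as the second law requires.

ΔS_total = 85.9 J/K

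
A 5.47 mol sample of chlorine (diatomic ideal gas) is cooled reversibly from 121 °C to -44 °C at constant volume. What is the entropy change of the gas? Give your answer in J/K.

ΔS = -61.7 J/K

In kelvin: T₁ = 394.15 K, T₂ = 229.15 K. At constant volume, ΔS = nC_V ln(T₂/T₁) with C_V = 5R/2 = 20.79 J mol⁻¹ K⁻¹.
ΔS = 5.47 × 20.79 × ln(229.15/394.15) = -61.7 J/K.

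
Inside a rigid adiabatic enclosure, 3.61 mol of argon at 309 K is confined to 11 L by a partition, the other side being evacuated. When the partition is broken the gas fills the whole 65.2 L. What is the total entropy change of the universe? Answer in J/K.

For an ideal gas in free expansion Q = 0 and W = 0, so T is unchanged.
Entropy is a state function; using a reversible isothermal path, ΔS_gas = nR ln(V₂/V₁) = 3.61 × 8.314 × ln(65.2/11) = 53.4 J/K.
The insulated surroundings exchange no heat, so ΔS_surr = 0 and ΔS_universe = ΔS_gas.

ΔS_universe = 53.4 J/K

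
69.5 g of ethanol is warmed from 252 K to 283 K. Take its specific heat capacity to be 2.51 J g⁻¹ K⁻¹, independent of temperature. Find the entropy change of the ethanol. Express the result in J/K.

ΔS = 20.2 J/K

ΔS = ∫dQ_rev/T = m c ln(T₂/T₁) = 69.5 × 2.51 × ln(283/252) = 20.2 J/K.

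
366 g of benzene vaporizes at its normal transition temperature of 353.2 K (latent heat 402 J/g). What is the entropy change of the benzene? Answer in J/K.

Heat absorbed by the substance: Q = mL = 366 × 402 = 147132 J.
At constant T, ΔS = Q_rev/T = 147132 / 353.2 = 417 J/K.

ΔS = 417 J/K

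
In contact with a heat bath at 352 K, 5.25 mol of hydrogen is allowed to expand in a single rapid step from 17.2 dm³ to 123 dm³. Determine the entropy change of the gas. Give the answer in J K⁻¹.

Entropy is a state function, so ΔS_gas depends only on the end states.
For an isothermal ideal gas ΔS_gas = nR ln(V₂/V₁) = 5.25 × 8.314 × ln(123/17.2) = 85.9 J/K.

ΔS_gas = 85.9 J/K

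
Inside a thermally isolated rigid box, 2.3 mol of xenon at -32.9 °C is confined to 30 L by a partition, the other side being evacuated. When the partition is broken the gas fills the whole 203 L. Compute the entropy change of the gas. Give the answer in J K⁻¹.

ΔS_gas = 36.6 J/K

For an ideal gas in free expansion Q = 0 and W = 0, so T is unchanged.
Entropy is a state function; using a reversible isothermal path, ΔS_gas = nR ln(V₂/V₁) = 2.3 × 8.314 × ln(203/30) = 36.6 J/K.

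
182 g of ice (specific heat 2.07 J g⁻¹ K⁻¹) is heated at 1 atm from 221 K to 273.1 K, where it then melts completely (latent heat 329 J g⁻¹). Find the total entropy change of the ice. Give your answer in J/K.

ΔS = 299 J/K

Warming step: ΔS₁ = m c ln(T_tr/T_i) = 182 × 2.07 × ln(273.1/221) = 79.75 J/K.
Phase change: ΔS₂ = +mL/T_tr = 182 × 329 / 273.1 = 219.3 J/K.
ΔS_total = (79.75) + (219.3) = 299 J/K.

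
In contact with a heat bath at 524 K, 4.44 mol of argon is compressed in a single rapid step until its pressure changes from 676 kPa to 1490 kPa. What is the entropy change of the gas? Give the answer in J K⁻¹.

ΔS_gas = -29.2 J/K

Entropy is a state function, so ΔS_gas depends only on the end states.
For an isothermal ideal gas ΔS_gas = nR ln(P₁/P₂) = 4.44 × 8.314 × ln(676/1490) = -29.2 J/K.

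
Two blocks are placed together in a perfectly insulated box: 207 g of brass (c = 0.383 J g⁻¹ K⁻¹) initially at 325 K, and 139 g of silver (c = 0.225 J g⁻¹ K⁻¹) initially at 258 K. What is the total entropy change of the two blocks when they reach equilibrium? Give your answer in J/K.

ΔS_total = 0.577 J/K

Energy balance: T_f = (m₁c₁T₁ + m₂c₂T₂)/(m₁c₁ + m₂c₂) = 306.05 K.
ΔS₁ = m₁c₁ ln(T_f/T₁) = 79.281 × ln(306.05/325) = -4.764 J/K.
ΔS₂ = m₂c₂ ln(T_f/T₂) = 31.275 × ln(306.05/258) = 5.341 J/K.
ΔS_total = -4.764 + 5.341 = 0.577 J/K.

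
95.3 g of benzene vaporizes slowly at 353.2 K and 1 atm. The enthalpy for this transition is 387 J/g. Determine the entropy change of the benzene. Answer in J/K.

Heat absorbed by the substance: Q = mL = 95.3 × 387 = 36881.1 J.
At constant T, ΔS = Q_rev/T = 36881.1 / 353.2 = 104 J/K.

ΔS = 104 J/K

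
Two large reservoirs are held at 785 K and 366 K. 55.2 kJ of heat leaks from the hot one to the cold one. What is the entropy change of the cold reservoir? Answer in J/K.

ΔS_cold = 151 J/K

The cold reservoir gains heat Q, so ΔS_cold = +Q/T_C = 55200/366 = 151 J/K.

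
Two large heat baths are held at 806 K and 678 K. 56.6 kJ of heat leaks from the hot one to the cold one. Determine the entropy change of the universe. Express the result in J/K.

ΔS_total = 13.3 J/K

ΔS_hot = −Q/T_H = −56600/806 = -70.22 J/K and ΔS_cold = +Q/T_C = 56600/678 = 83.48 J/K.
ΔS_total = -70.22 + 83.48 = 13.3 J/K, positive as the second law requires.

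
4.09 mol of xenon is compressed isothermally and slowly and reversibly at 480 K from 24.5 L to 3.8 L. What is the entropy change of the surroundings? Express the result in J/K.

For an isothermal ideal gas ΔS_gas = nR ln(V₂/V₁) = 4.09 × 8.314 × ln(3.8/24.5) = -63.4 J/K.
The process is reversible, so ΔS_surr = −ΔS_gas = 63.4 J/K and ΔS_universe = 0.

ΔS_surr = 63.4 J/K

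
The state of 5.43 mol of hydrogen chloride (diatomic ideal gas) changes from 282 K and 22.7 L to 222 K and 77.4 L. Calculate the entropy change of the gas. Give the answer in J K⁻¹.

ΔS = 28.4 J/K

Entropy is a state function: ΔS = nC_V ln(T₂/T₁) + nR ln(V₂/V₁), with C_V = 5R/2 = 20.79 J mol⁻¹ K⁻¹ for a diatomic ideal gas.
ΔS = 5.43 × [20.79 × ln(222/282) + 8.314 × ln(77.4/22.7)] = 28.4 J/K.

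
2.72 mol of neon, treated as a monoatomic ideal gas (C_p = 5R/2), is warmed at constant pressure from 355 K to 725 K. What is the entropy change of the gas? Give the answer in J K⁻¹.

ΔS = 40.4 J/K

At constant pressure, ΔS = nC_p ln(T₂/T₁) with C_p = 5R/2 = 20.79 J mol⁻¹ K⁻¹.
ΔS = 2.72 × 20.79 × ln(725/355) = 40.4 J/K.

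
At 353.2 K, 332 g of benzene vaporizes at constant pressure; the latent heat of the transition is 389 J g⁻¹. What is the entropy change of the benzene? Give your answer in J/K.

ΔS = 366 J/K

Heat absorbed by the substance: Q = mL = 332 × 389 = 129148 J.
At constant T, ΔS = Q_rev/T = 129148 / 353.2 = 366 J/K.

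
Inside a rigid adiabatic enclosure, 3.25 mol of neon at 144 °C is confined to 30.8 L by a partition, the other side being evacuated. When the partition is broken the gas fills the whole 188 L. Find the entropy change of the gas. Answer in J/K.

ΔS_gas = 48.9 J/K

For an ideal gas in free expansion Q = 0 and W = 0, so T is unchanged.
Entropy is a state function; using a reversible isothermal path, ΔS_gas = nR ln(V₂/V₁) = 3.25 × 8.314 × ln(188/30.8) = 48.9 J/K.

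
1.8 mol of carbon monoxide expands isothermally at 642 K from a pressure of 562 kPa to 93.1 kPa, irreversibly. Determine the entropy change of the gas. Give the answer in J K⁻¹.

ΔS_gas = 26.9 J/K

Entropy is a state function, so ΔS_gas depends only on the end states.
For an isothermal ideal gas ΔS_gas = nR ln(P₁/P₂) = 1.8 × 8.314 × ln(562/93.1) = 26.9 J/K.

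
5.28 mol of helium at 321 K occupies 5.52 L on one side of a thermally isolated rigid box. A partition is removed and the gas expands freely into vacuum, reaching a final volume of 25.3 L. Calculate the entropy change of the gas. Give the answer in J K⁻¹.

For an ideal gas in free expansion Q = 0 and W = 0, so T is unchanged.
Entropy is a state function; using a reversible isothermal path, ΔS_gas = nR ln(V₂/V₁) = 5.28 × 8.314 × ln(25.3/5.52) = 66.8 J/K.

ΔS_gas = 66.8 J/K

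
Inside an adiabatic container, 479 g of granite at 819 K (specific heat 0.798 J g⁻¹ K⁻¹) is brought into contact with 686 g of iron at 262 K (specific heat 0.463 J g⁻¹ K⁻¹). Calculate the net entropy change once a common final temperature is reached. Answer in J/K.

Energy balance: T_f = (m₁c₁T₁ + m₂c₂T₂)/(m₁c₁ + m₂c₂) = 566.22 K.
ΔS₁ = m₁c₁ ln(T_f/T₁) = 382.242 × ln(566.22/819) = -141.1 J/K.
ΔS₂ = m₂c₂ ln(T_f/T₂) = 317.618 × ln(566.22/262) = 244.8 J/K.
ΔS_total = -141.1 + 244.8 = 104 J/K.

ΔS_total = 104 J/K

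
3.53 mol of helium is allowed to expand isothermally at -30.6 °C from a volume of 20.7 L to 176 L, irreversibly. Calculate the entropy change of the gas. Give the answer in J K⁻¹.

Entropy is a state function, so ΔS_gas depends only on the end states.
For an isothermal ideal gas ΔS_gas = nR ln(V₂/V₁) = 3.53 × 8.314 × ln(176/20.7) = 62.8 J/K.

ΔS_gas = 62.8 J/K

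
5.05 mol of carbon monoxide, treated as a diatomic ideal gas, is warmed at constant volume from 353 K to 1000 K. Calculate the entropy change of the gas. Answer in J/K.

ΔS = 109 J/K

At constant volume, ΔS = nC_V ln(T₂/T₁) with C_V = 5R/2 = 20.79 J mol⁻¹ K⁻¹.
ΔS = 5.05 × 20.79 × ln(1000/353) = 109 J/K.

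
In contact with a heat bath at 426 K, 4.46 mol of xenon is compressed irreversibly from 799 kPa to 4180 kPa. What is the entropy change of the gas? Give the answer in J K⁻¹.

ΔS_gas = -61.4 J/K

Entropy is a state function, so ΔS_gas depends only on the end states.
For an isothermal ideal gas ΔS_gas = nR ln(P₁/P₂) = 4.46 × 8.314 × ln(799/4180) = -61.4 J/K.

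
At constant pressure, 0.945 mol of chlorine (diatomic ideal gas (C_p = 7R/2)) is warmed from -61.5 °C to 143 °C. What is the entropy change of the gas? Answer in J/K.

In kelvin: T₁ = 211.65 K, T₂ = 416.15 K. At constant pressure, ΔS = nC_p ln(T₂/T₁) with C_p = 7R/2 = 29.1 J mol⁻¹ K⁻¹.
ΔS = 0.945 × 29.1 × ln(416.15/211.65) = 18.6 J/K.

ΔS = 18.6 J/K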